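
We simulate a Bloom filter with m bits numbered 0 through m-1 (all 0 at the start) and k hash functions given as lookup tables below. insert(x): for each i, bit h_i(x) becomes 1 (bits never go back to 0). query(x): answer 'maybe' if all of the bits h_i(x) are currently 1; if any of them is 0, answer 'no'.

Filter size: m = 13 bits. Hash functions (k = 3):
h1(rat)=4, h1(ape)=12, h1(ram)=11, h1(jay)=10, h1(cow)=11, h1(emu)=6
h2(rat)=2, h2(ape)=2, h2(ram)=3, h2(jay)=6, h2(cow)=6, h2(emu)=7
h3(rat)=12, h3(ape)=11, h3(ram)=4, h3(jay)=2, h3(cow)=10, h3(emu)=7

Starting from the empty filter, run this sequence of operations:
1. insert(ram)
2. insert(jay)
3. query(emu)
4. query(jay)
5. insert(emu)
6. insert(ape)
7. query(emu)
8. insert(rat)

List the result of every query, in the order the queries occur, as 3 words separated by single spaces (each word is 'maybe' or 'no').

Start: bits=0000000000000
Op 1: insert ram -> sets bits 3 4 11 -> bits=0001100000010
Op 2: insert jay -> sets bits 2 6 10 -> bits=0011101000110
Op 3: query emu -> checks bit6=1, bit7=0 (has a 0) -> no
Op 4: query jay -> checks bit2=1, bit6=1, bit10=1 (all 1) -> maybe
Op 5: insert emu -> sets bits 6 7 -> bits=0011101100110
Op 6: insert ape -> sets bits 2 11 12 -> bits=0011101100111
Op 7: query emu -> checks bit6=1, bit7=1 (all 1) -> maybe
Op 8: insert rat -> sets bits 2 4 12 -> bits=0011101100111
Query results in order: no maybe maybe

Answer: no maybe maybe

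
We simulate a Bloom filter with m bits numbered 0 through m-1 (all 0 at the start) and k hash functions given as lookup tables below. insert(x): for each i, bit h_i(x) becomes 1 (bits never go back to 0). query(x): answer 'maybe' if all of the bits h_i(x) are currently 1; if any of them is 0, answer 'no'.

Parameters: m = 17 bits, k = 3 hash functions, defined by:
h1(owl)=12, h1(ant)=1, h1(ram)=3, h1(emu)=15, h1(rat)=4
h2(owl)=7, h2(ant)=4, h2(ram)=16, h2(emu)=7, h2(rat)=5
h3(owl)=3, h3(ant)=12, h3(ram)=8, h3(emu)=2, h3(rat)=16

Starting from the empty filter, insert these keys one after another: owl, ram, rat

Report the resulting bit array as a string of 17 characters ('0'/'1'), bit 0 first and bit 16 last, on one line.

Answer: 00011101100010001

Derivation:
Start: bits=00000000000000000
After insert 'owl': sets bits 3 7 12 -> bits=00010001000010000
After insert 'ram': sets bits 3 8 16 -> bits=00010001100010001
After insert 'rat': sets bits 4 5 16 -> bits=00011101100010001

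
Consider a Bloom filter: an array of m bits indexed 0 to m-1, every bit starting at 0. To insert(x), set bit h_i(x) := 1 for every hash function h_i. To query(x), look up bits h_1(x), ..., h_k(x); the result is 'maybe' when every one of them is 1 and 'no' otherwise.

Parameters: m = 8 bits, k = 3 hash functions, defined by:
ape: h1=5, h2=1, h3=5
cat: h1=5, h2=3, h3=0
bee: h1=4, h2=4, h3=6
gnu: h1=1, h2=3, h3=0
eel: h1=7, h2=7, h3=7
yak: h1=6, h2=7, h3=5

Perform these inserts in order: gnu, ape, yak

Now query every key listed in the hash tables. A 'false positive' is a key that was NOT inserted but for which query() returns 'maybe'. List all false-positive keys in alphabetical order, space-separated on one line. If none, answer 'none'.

Start: bits=00000000
After insert 'gnu': sets bits 0 1 3 -> bits=11010000
After insert 'ape': sets bits 1 5 -> bits=11010100
After insert 'yak': sets bits 5 6 7 -> bits=11010111
Not inserted: bee cat eel — query each against bits=11010111:
query bee: checks bit4=0, bit6=1 (has a 0) -> no => not a false positive
query cat: checks bit0=1, bit3=1, bit5=1 (all 1) -> maybe => FALSE POSITIVE
query eel: checks bit7=1 (all 1) -> maybe => FALSE POSITIVE
False positives (alphabetical): cat eel

Answer: cat eel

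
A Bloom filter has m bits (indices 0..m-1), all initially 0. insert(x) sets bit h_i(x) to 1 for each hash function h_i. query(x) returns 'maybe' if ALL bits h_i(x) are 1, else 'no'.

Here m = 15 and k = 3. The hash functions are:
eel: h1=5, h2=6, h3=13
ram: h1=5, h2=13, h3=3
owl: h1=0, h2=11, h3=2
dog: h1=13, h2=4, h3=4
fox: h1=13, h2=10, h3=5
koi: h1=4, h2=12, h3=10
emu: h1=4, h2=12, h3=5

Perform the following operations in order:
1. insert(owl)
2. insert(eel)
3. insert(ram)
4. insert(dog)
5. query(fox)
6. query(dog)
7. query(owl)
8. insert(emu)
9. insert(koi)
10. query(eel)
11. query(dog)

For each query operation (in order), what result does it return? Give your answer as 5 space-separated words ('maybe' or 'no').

Answer: no maybe maybe maybe maybe

Derivation:
Start: bits=000000000000000
Op 1: insert owl -> sets bits 0 2 11 -> bits=101000000001000
Op 2: insert eel -> sets bits 5 6 13 -> bits=101001100001010
Op 3: insert ram -> sets bits 3 5 13 -> bits=101101100001010
Op 4: insert dog -> sets bits 4 13 -> bits=101111100001010
Op 5: query fox -> checks bit5=1, bit10=0, bit13=1 (has a 0) -> no
Op 6: query dog -> checks bit4=1, bit13=1 (all 1) -> maybe
Op 7: query owl -> checks bit0=1, bit2=1, bit11=1 (all 1) -> maybe
Op 8: insert emu -> sets bits 4 5 12 -> bits=101111100001110
Op 9: insert koi -> sets bits 4 10 12 -> bits=101111100011110
Op 10: query eel -> checks bit5=1, bit6=1, bit13=1 (all 1) -> maybe
Op 11: query dog -> checks bit4=1, bit13=1 (all 1) -> maybe
Query results in order: no maybe maybe maybe maybe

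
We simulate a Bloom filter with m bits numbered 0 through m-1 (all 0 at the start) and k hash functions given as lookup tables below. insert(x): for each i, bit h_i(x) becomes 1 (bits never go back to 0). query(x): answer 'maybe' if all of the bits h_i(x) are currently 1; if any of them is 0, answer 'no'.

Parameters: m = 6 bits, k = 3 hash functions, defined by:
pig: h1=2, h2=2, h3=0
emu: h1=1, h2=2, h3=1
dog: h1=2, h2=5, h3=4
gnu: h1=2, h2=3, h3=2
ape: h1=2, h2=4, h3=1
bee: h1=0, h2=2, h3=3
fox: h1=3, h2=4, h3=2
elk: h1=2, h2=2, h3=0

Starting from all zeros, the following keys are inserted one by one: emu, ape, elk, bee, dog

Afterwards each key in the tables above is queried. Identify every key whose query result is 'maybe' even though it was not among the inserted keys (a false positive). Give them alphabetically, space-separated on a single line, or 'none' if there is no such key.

Start: bits=000000
After insert 'emu': sets bits 1 2 -> bits=011000
After insert 'ape': sets bits 1 2 4 -> bits=011010
After insert 'elk': sets bits 0 2 -> bits=111010
After insert 'bee': sets bits 0 2 3 -> bits=111110
After insert 'dog': sets bits 2 4 5 -> bits=111111
Not inserted: fox gnu pig — query each against bits=111111:
query fox: checks bit2=1, bit3=1, bit4=1 (all 1) -> maybe => FALSE POSITIVE
query gnu: checks bit2=1, bit3=1 (all 1) -> maybe => FALSE POSITIVE
query pig: checks bit0=1, bit2=1 (all 1) -> maybe => FALSE POSITIVE
False positives (alphabetical): fox gnu pig

Answer: fox gnu pig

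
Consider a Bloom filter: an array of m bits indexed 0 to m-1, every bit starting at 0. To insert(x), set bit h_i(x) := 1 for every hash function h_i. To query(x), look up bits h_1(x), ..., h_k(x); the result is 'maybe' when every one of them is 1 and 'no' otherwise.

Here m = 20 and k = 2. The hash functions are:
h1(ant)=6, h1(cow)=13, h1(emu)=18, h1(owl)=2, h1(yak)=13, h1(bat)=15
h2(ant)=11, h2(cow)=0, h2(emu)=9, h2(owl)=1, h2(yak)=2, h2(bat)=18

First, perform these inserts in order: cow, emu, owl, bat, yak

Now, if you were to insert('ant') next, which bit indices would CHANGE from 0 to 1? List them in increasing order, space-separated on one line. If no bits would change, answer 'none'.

Answer: 6 11

Derivation:
Start: bits=00000000000000000000
After insert 'cow': sets bits 0 13 -> bits=10000000000001000000
After insert 'emu': sets bits 9 18 -> bits=10000000010001000010
After insert 'owl': sets bits 1 2 -> bits=11100000010001000010
After insert 'bat': sets bits 15 18 -> bits=11100000010001010010
After insert 'yak': sets bits 2 13 -> bits=11100000010001010010
insert 'ant' would touch bits 6 11; currently bit6=0, bit11=0
Bits that are 0 among those (would change 0->1): 6 11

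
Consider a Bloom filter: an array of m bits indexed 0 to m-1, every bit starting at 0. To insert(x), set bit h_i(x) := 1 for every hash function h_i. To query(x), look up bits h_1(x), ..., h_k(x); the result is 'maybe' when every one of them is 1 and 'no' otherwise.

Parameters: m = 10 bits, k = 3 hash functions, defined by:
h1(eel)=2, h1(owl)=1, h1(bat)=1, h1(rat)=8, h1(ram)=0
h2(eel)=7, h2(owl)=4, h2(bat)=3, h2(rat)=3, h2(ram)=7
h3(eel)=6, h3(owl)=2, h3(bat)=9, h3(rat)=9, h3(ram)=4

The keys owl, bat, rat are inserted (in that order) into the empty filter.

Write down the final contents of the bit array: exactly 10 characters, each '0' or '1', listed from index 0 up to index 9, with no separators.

Answer: 0111100011

Derivation:
Start: bits=0000000000
After insert 'owl': sets bits 1 2 4 -> bits=0110100000
After insert 'bat': sets bits 1 3 9 -> bits=0111100001
After insert 'rat': sets bits 3 8 9 -> bits=0111100011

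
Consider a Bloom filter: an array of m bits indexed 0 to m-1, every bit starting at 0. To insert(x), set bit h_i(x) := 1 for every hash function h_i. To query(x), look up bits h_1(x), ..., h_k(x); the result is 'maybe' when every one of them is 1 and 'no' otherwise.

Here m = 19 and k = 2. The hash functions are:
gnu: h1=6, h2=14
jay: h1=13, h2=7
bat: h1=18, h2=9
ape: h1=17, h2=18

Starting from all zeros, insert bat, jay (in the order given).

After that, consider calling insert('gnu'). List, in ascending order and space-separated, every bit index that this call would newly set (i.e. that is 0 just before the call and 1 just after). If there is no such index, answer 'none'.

Answer: 6 14

Derivation:
Start: bits=0000000000000000000
After insert 'bat': sets bits 9 18 -> bits=0000000001000000001
After insert 'jay': sets bits 7 13 -> bits=0000000101000100001
insert 'gnu' would touch bits 6 14; currently bit6=0, bit14=0
Bits that are 0 among those (would change 0->1): 6 14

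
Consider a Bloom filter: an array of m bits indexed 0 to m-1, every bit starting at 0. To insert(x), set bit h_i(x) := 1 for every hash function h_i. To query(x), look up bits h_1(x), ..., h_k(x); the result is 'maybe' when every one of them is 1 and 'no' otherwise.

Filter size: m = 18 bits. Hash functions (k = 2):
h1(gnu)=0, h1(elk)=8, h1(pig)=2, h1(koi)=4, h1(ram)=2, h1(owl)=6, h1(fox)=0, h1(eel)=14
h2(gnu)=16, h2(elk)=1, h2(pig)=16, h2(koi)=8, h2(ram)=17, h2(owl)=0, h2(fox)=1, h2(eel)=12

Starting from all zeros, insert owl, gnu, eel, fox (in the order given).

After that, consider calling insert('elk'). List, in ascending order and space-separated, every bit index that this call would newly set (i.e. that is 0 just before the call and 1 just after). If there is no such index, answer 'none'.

Start: bits=000000000000000000
After insert 'owl': sets bits 0 6 -> bits=100000100000000000
After insert 'gnu': sets bits 0 16 -> bits=100000100000000010
After insert 'eel': sets bits 12 14 -> bits=100000100000101010
After insert 'fox': sets bits 0 1 -> bits=110000100000101010
insert 'elk' would touch bits 1 8; currently bit1=1, bit8=0
Bits that are 0 among those (would change 0->1): 8

Answer: 8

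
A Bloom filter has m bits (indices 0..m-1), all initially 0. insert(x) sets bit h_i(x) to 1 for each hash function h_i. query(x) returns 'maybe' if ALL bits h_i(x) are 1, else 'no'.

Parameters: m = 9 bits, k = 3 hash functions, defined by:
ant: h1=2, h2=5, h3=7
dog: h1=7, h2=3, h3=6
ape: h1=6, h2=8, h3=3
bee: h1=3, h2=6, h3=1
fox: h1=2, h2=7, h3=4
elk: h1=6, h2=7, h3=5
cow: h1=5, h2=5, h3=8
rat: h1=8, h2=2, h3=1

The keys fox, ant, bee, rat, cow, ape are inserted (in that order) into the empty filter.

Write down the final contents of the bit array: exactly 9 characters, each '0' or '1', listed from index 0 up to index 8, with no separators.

Start: bits=000000000
After insert 'fox': sets bits 2 4 7 -> bits=001010010
After insert 'ant': sets bits 2 5 7 -> bits=001011010
After insert 'bee': sets bits 1 3 6 -> bits=011111110
After insert 'rat': sets bits 1 2 8 -> bits=011111111
After insert 'cow': sets bits 5 8 -> bits=011111111
After insert 'ape': sets bits 3 6 8 -> bits=011111111

Answer: 011111111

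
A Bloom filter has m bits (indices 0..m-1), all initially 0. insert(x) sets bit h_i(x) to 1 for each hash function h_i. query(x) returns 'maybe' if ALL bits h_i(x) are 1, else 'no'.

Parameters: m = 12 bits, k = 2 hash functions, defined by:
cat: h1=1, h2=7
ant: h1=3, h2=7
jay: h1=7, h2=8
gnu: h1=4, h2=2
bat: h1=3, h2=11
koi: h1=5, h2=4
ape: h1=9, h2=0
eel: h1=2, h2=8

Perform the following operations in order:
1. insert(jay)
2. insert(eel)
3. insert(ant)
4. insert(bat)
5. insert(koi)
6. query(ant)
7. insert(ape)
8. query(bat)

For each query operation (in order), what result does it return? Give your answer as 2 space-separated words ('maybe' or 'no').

Answer: maybe maybe

Derivation:
Start: bits=000000000000
Op 1: insert jay -> sets bits 7 8 -> bits=000000011000
Op 2: insert eel -> sets bits 2 8 -> bits=001000011000
Op 3: insert ant -> sets bits 3 7 -> bits=001100011000
Op 4: insert bat -> sets bits 3 11 -> bits=001100011001
Op 5: insert koi -> sets bits 4 5 -> bits=001111011001
Op 6: query ant -> checks bit3=1, bit7=1 (all 1) -> maybe
Op 7: insert ape -> sets bits 0 9 -> bits=101111011101
Op 8: query bat -> checks bit3=1, bit11=1 (all 1) -> maybe
Query results in order: maybe maybe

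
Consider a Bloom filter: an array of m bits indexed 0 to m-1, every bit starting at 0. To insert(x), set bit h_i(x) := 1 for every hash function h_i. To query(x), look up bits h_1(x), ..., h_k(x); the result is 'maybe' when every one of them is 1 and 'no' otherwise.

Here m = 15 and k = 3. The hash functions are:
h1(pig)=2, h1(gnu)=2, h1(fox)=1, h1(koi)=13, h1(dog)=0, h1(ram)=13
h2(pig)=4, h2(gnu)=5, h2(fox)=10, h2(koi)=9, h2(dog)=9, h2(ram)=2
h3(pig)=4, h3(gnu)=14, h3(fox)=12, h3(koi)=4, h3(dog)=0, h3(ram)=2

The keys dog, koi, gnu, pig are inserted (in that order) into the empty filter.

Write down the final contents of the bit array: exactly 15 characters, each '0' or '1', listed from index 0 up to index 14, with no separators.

Answer: 101011000100011

Derivation:
Start: bits=000000000000000
After insert 'dog': sets bits 0 9 -> bits=100000000100000
After insert 'koi': sets bits 4 9 13 -> bits=100010000100010
After insert 'gnu': sets bits 2 5 14 -> bits=101011000100011
After insert 'pig': sets bits 2 4 -> bits=101011000100011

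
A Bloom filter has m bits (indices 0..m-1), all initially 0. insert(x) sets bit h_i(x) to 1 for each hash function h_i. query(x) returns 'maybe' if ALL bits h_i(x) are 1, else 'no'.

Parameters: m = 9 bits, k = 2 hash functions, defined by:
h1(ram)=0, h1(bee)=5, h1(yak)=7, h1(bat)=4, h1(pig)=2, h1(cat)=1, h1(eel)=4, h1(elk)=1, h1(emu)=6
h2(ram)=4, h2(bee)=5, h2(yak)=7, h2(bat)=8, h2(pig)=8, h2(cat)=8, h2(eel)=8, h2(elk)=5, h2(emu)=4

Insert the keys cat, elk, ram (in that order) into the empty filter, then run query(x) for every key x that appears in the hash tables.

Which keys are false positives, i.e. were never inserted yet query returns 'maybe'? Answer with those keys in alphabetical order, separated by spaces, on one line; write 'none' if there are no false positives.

Answer: bat bee eel

Derivation:
Start: bits=000000000
After insert 'cat': sets bits 1 8 -> bits=010000001
After insert 'elk': sets bits 1 5 -> bits=010001001
After insert 'ram': sets bits 0 4 -> bits=110011001
Not inserted: bat bee eel emu pig yak — query each against bits=110011001:
query bat: checks bit4=1, bit8=1 (all 1) -> maybe => FALSE POSITIVE
query bee: checks bit5=1 (all 1) -> maybe => FALSE POSITIVE
query eel: checks bit4=1, bit8=1 (all 1) -> maybe => FALSE POSITIVE
query emu: checks bit4=1, bit6=0 (has a 0) -> no => not a false positive
query pig: checks bit2=0, bit8=1 (has a 0) -> no => not a false positive
query yak: checks bit7=0 (has a 0) -> no => not a false positive
False positives (alphabetical): bat bee eel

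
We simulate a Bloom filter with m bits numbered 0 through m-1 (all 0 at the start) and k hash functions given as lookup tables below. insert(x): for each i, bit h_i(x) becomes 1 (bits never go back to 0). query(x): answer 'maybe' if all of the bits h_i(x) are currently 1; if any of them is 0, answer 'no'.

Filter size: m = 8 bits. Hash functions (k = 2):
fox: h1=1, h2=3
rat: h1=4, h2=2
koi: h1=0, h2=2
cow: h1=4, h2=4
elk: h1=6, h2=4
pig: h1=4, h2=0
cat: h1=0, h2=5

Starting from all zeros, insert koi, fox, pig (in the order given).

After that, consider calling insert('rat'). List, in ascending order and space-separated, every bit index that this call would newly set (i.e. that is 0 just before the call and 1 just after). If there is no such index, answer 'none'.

Start: bits=00000000
After insert 'koi': sets bits 0 2 -> bits=10100000
After insert 'fox': sets bits 1 3 -> bits=11110000
After insert 'pig': sets bits 0 4 -> bits=11111000
insert 'rat' would touch bits 2 4; currently bit2=1, bit4=1
Bits that are 0 among those (would change 0->1): none

Answer: none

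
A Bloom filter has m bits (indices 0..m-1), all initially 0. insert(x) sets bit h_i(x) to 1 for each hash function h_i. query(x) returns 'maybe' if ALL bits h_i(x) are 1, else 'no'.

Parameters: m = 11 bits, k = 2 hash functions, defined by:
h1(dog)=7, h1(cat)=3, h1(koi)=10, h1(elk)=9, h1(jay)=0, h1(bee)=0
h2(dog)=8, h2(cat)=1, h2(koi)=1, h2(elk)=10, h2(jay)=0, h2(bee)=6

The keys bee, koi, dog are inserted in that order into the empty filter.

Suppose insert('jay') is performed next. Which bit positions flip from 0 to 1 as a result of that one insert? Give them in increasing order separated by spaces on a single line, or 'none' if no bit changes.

Start: bits=00000000000
After insert 'bee': sets bits 0 6 -> bits=10000010000
After insert 'koi': sets bits 1 10 -> bits=11000010001
After insert 'dog': sets bits 7 8 -> bits=11000011101
insert 'jay' would touch bits 0; currently bit0=1
Bits that are 0 among those (would change 0->1): none

Answer: none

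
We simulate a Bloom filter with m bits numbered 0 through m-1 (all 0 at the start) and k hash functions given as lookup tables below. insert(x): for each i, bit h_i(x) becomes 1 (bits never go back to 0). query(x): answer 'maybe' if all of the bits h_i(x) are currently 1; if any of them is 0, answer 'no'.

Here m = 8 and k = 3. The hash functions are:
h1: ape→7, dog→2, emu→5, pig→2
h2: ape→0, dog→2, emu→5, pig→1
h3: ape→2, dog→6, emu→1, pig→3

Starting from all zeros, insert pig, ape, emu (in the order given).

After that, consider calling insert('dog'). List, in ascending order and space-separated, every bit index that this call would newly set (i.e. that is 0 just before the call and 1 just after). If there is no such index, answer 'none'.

Answer: 6

Derivation:
Start: bits=00000000
After insert 'pig': sets bits 1 2 3 -> bits=01110000
After insert 'ape': sets bits 0 2 7 -> bits=11110001
After insert 'emu': sets bits 1 5 -> bits=11110101
insert 'dog' would touch bits 2 6; currently bit2=1, bit6=0
Bits that are 0 among those (would change 0->1): 6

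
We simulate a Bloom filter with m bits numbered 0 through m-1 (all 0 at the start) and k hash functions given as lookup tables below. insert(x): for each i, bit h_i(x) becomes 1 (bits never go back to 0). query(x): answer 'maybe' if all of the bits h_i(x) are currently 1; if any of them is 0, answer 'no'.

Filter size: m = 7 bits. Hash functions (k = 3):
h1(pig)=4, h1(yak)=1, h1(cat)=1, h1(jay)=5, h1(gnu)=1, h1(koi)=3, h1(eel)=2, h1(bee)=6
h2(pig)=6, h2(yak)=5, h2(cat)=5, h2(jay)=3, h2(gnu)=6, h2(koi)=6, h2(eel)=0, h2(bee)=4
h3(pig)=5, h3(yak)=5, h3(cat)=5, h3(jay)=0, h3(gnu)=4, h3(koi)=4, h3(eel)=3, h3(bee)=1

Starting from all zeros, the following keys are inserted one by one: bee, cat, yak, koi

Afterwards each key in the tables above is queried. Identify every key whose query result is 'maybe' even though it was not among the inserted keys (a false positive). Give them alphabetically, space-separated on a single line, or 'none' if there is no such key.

Start: bits=0000000
After insert 'bee': sets bits 1 4 6 -> bits=0100101
After insert 'cat': sets bits 1 5 -> bits=0100111
After insert 'yak': sets bits 1 5 -> bits=0100111
After insert 'koi': sets bits 3 4 6 -> bits=0101111
Not inserted: eel gnu jay pig — query each against bits=0101111:
query eel: checks bit0=0, bit2=0, bit3=1 (has a 0) -> no => not a false positive
query gnu: checks bit1=1, bit4=1, bit6=1 (all 1) -> maybe => FALSE POSITIVE
query jay: checks bit0=0, bit3=1, bit5=1 (has a 0) -> no => not a false positive
query pig: checks bit4=1, bit5=1, bit6=1 (all 1) -> maybe => FALSE POSITIVE
False positives (alphabetical): gnu pig

Answer: gnu pig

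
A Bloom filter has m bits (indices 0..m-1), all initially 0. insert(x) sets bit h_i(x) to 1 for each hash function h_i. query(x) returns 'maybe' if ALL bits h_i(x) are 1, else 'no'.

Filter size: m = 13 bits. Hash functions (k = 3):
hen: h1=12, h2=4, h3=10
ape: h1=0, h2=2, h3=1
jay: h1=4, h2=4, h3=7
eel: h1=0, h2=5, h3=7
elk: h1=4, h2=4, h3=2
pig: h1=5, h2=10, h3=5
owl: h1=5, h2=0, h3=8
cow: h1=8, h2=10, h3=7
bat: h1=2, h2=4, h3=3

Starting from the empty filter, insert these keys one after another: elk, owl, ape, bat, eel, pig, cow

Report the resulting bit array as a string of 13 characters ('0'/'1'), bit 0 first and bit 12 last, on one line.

Answer: 1111110110100

Derivation:
Start: bits=0000000000000
After insert 'elk': sets bits 2 4 -> bits=0010100000000
After insert 'owl': sets bits 0 5 8 -> bits=1010110010000
After insert 'ape': sets bits 0 1 2 -> bits=1110110010000
After insert 'bat': sets bits 2 3 4 -> bits=1111110010000
After insert 'eel': sets bits 0 5 7 -> bits=1111110110000
After insert 'pig': sets bits 5 10 -> bits=1111110110100
After insert 'cow': sets bits 7 8 10 -> bits=1111110110100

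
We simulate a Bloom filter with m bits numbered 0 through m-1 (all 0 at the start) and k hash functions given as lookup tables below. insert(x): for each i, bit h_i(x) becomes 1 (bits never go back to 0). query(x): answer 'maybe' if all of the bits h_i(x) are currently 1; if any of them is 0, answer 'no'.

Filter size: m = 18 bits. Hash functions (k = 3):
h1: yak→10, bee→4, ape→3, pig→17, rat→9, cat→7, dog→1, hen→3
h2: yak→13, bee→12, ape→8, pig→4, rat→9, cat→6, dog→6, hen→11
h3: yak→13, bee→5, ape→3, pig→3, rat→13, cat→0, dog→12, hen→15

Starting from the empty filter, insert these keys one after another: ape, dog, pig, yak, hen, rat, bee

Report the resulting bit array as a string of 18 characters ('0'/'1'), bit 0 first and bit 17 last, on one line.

Start: bits=000000000000000000
After insert 'ape': sets bits 3 8 -> bits=000100001000000000
After insert 'dog': sets bits 1 6 12 -> bits=010100101000100000
After insert 'pig': sets bits 3 4 17 -> bits=010110101000100001
After insert 'yak': sets bits 10 13 -> bits=010110101010110001
After insert 'hen': sets bits 3 11 15 -> bits=010110101011110101
After insert 'rat': sets bits 9 13 -> bits=010110101111110101
After insert 'bee': sets bits 4 5 12 -> bits=010111101111110101

Answer: 010111101111110101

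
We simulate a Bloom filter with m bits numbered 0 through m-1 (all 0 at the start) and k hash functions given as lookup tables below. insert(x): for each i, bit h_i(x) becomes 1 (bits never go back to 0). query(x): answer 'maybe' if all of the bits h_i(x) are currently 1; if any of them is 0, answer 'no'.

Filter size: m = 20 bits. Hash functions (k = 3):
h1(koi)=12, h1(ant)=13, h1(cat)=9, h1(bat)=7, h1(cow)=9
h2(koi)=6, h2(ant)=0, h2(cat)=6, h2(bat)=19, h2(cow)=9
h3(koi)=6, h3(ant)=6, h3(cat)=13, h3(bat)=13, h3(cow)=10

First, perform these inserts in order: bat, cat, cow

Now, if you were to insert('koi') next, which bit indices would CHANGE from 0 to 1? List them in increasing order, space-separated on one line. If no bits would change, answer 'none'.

Answer: 12

Derivation:
Start: bits=00000000000000000000
After insert 'bat': sets bits 7 13 19 -> bits=00000001000001000001
After insert 'cat': sets bits 6 9 13 -> bits=00000011010001000001
After insert 'cow': sets bits 9 10 -> bits=00000011011001000001
insert 'koi' would touch bits 6 12; currently bit6=1, bit12=0
Bits that are 0 among those (would change 0->1): 12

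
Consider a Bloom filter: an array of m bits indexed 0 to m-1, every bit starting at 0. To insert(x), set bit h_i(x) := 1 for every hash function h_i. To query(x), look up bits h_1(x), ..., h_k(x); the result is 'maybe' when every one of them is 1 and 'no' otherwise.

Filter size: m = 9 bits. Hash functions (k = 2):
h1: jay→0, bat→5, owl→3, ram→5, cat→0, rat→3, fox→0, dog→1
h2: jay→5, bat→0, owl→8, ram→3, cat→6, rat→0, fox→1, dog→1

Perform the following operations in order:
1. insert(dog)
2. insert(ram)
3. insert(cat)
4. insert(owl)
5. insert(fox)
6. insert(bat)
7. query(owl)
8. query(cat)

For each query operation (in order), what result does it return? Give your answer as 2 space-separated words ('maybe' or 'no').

Start: bits=000000000
Op 1: insert dog -> sets bits 1 -> bits=010000000
Op 2: insert ram -> sets bits 3 5 -> bits=010101000
Op 3: insert cat -> sets bits 0 6 -> bits=110101100
Op 4: insert owl -> sets bits 3 8 -> bits=110101101
Op 5: insert fox -> sets bits 0 1 -> bits=110101101
Op 6: insert bat -> sets bits 0 5 -> bits=110101101
Op 7: query owl -> checks bit3=1, bit8=1 (all 1) -> maybe
Op 8: query cat -> checks bit0=1, bit6=1 (all 1) -> maybe
Query results in order: maybe maybe

Answer: maybe maybe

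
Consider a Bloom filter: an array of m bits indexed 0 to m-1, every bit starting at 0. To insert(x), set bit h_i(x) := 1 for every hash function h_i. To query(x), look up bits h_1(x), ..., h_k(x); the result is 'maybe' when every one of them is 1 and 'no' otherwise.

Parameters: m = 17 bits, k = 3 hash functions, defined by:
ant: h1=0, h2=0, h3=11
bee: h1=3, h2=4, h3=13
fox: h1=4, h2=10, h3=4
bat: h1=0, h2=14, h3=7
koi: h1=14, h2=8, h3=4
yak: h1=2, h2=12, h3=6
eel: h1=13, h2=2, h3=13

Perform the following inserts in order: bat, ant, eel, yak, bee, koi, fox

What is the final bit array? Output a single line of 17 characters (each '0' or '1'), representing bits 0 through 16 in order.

Answer: 10111011101111100

Derivation:
Start: bits=00000000000000000
After insert 'bat': sets bits 0 7 14 -> bits=10000001000000100
After insert 'ant': sets bits 0 11 -> bits=10000001000100100
After insert 'eel': sets bits 2 13 -> bits=10100001000101100
After insert 'yak': sets bits 2 6 12 -> bits=10100011000111100
After insert 'bee': sets bits 3 4 13 -> bits=10111011000111100
After insert 'koi': sets bits 4 8 14 -> bits=10111011100111100
After insert 'fox': sets bits 4 10 -> bits=10111011101111100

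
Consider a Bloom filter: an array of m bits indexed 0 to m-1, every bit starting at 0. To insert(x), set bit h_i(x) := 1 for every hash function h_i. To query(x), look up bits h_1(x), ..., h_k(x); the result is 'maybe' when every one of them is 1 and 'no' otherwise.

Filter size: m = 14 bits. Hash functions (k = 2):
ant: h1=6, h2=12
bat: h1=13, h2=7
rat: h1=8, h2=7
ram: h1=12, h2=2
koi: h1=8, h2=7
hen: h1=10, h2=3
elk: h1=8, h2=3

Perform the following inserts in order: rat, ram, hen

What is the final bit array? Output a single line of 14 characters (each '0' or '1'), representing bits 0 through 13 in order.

Start: bits=00000000000000
After insert 'rat': sets bits 7 8 -> bits=00000001100000
After insert 'ram': sets bits 2 12 -> bits=00100001100010
After insert 'hen': sets bits 3 10 -> bits=00110001101010

Answer: 00110001101010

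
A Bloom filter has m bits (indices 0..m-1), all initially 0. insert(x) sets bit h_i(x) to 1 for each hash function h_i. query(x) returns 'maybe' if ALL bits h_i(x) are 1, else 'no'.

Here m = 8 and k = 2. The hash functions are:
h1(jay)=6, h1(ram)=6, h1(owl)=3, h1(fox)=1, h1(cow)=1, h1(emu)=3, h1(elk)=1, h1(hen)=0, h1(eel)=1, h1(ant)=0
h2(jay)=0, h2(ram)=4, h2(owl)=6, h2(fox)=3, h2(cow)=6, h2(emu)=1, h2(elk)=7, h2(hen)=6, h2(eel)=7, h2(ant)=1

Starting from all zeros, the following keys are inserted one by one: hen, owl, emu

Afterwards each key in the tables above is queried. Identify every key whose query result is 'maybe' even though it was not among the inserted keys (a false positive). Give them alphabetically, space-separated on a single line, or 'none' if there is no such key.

Start: bits=00000000
After insert 'hen': sets bits 0 6 -> bits=10000010
After insert 'owl': sets bits 3 6 -> bits=10010010
After insert 'emu': sets bits 1 3 -> bits=11010010
Not inserted: ant cow eel elk fox jay ram — query each against bits=11010010:
query ant: checks bit0=1, bit1=1 (all 1) -> maybe => FALSE POSITIVE
query cow: checks bit1=1, bit6=1 (all 1) -> maybe => FALSE POSITIVE
query eel: checks bit1=1, bit7=0 (has a 0) -> no => not a false positive
query elk: checks bit1=1, bit7=0 (has a 0) -> no => not a false positive
query fox: checks bit1=1, bit3=1 (all 1) -> maybe => FALSE POSITIVE
query jay: checks bit0=1, bit6=1 (all 1) -> maybe => FALSE POSITIVE
query ram: checks bit4=0, bit6=1 (has a 0) -> no => not a false positive
False positives (alphabetical): ant cow fox jay

Answer: ant cow fox jay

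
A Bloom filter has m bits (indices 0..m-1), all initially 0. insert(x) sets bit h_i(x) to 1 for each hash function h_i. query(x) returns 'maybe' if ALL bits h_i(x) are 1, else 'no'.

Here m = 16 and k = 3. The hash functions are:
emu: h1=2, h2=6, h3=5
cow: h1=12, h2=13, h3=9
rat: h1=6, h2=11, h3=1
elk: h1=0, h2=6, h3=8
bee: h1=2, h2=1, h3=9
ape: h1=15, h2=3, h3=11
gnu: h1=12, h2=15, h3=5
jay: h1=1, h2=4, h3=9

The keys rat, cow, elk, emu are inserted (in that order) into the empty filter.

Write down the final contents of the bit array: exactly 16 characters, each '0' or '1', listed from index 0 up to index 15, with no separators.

Start: bits=0000000000000000
After insert 'rat': sets bits 1 6 11 -> bits=0100001000010000
After insert 'cow': sets bits 9 12 13 -> bits=0100001001011100
After insert 'elk': sets bits 0 6 8 -> bits=1100001011011100
After insert 'emu': sets bits 2 5 6 -> bits=1110011011011100

Answer: 1110011011011100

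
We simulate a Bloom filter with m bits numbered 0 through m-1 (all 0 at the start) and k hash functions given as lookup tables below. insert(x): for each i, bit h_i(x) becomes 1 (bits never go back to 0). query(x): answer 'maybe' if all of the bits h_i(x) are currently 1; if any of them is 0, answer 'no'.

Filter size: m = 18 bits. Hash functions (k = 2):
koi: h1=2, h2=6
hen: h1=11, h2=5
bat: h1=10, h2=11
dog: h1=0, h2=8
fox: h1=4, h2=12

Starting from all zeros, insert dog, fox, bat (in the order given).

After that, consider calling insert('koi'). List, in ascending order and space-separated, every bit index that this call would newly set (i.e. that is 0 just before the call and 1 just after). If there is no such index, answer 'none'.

Answer: 2 6

Derivation:
Start: bits=000000000000000000
After insert 'dog': sets bits 0 8 -> bits=100000001000000000
After insert 'fox': sets bits 4 12 -> bits=100010001000100000
After insert 'bat': sets bits 10 11 -> bits=100010001011100000
insert 'koi' would touch bits 2 6; currently bit2=0, bit6=0
Bits that are 0 among those (would change 0->1): 2 6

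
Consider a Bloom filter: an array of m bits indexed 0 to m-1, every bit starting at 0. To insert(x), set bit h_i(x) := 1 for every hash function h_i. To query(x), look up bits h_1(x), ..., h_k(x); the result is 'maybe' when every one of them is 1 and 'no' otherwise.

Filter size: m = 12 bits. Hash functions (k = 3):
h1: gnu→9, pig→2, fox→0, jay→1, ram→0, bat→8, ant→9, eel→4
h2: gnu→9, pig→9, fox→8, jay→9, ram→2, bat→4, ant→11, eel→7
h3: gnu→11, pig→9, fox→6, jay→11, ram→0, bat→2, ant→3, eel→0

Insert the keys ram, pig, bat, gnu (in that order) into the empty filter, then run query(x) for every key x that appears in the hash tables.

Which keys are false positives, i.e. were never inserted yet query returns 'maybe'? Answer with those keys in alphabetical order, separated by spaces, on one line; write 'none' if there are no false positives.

Start: bits=000000000000
After insert 'ram': sets bits 0 2 -> bits=101000000000
After insert 'pig': sets bits 2 9 -> bits=101000000100
After insert 'bat': sets bits 2 4 8 -> bits=101010001100
After insert 'gnu': sets bits 9 11 -> bits=101010001101
Not inserted: ant eel fox jay — query each against bits=101010001101:
query ant: checks bit3=0, bit9=1, bit11=1 (has a 0) -> no => not a false positive
query eel: checks bit0=1, bit4=1, bit7=0 (has a 0) -> no => not a false positive
query fox: checks bit0=1, bit6=0, bit8=1 (has a 0) -> no => not a false positive
query jay: checks bit1=0, bit9=1, bit11=1 (has a 0) -> no => not a false positive
False positives (alphabetical): none

Answer: none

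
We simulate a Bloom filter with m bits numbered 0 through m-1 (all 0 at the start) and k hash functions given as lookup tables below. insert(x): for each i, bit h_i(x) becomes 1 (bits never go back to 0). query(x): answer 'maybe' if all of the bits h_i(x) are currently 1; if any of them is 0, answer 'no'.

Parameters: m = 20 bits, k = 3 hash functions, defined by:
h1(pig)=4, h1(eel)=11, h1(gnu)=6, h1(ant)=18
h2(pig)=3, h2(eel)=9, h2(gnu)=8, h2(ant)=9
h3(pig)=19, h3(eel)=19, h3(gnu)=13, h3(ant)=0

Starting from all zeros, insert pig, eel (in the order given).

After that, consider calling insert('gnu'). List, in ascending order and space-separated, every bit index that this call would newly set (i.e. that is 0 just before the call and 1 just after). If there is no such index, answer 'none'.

Answer: 6 8 13

Derivation:
Start: bits=00000000000000000000
After insert 'pig': sets bits 3 4 19 -> bits=00011000000000000001
After insert 'eel': sets bits 9 11 19 -> bits=00011000010100000001
insert 'gnu' would touch bits 6 8 13; currently bit6=0, bit8=0, bit13=0
Bits that are 0 among those (would change 0->1): 6 8 13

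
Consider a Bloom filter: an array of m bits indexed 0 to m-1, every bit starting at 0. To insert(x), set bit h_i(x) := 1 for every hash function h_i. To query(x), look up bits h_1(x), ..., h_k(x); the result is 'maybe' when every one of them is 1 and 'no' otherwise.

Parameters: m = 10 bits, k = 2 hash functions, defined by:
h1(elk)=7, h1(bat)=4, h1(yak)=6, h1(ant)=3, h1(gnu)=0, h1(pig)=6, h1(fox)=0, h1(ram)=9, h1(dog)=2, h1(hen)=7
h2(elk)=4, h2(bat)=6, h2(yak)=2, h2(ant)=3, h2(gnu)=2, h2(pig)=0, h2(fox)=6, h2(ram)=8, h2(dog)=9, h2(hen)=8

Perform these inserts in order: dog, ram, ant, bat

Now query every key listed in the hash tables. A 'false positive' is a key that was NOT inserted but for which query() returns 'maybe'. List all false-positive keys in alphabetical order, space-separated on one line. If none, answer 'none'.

Start: bits=0000000000
After insert 'dog': sets bits 2 9 -> bits=0010000001
After insert 'ram': sets bits 8 9 -> bits=0010000011
After insert 'ant': sets bits 3 -> bits=0011000011
After insert 'bat': sets bits 4 6 -> bits=0011101011
Not inserted: elk fox gnu hen pig yak — query each against bits=0011101011:
query elk: checks bit4=1, bit7=0 (has a 0) -> no => not a false positive
query fox: checks bit0=0, bit6=1 (has a 0) -> no => not a false positive
query gnu: checks bit0=0, bit2=1 (has a 0) -> no => not a false positive
query hen: checks bit7=0, bit8=1 (has a 0) -> no => not a false positive
query pig: checks bit0=0, bit6=1 (has a 0) -> no => not a false positive
query yak: checks bit2=1, bit6=1 (all 1) -> maybe => FALSE POSITIVE
False positives (alphabetical): yak

Answer: yak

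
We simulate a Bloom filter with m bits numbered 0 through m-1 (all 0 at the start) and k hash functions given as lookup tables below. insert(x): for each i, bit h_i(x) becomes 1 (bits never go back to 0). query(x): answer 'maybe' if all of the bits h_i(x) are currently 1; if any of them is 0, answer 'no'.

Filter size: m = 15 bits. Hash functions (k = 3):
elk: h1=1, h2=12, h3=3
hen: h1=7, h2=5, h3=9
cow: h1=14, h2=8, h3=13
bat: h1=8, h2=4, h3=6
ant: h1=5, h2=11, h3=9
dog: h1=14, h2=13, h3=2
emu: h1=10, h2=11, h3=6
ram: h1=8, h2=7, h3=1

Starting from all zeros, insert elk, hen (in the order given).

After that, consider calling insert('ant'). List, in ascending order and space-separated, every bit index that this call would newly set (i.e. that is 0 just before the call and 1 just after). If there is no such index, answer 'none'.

Answer: 11

Derivation:
Start: bits=000000000000000
After insert 'elk': sets bits 1 3 12 -> bits=010100000000100
After insert 'hen': sets bits 5 7 9 -> bits=010101010100100
insert 'ant' would touch bits 5 9 11; currently bit5=1, bit9=1, bit11=0
Bits that are 0 among those (would change 0->1): 11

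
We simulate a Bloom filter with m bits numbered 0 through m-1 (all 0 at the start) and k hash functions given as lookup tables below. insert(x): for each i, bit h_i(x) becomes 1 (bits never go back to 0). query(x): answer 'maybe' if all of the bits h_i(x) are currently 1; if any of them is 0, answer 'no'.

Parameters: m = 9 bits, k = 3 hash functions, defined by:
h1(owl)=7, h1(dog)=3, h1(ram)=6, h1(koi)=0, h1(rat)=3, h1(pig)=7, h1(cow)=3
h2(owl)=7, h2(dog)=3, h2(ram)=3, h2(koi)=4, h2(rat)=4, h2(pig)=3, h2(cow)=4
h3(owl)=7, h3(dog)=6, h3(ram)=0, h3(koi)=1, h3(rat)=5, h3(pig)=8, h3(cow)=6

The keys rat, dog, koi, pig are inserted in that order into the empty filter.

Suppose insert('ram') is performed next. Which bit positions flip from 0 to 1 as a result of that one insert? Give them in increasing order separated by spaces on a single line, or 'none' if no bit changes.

Answer: none

Derivation:
Start: bits=000000000
After insert 'rat': sets bits 3 4 5 -> bits=000111000
After insert 'dog': sets bits 3 6 -> bits=000111100
After insert 'koi': sets bits 0 1 4 -> bits=110111100
After insert 'pig': sets bits 3 7 8 -> bits=110111111
insert 'ram' would touch bits 0 3 6; currently bit0=1, bit3=1, bit6=1
Bits that are 0 among those (would change 0->1): none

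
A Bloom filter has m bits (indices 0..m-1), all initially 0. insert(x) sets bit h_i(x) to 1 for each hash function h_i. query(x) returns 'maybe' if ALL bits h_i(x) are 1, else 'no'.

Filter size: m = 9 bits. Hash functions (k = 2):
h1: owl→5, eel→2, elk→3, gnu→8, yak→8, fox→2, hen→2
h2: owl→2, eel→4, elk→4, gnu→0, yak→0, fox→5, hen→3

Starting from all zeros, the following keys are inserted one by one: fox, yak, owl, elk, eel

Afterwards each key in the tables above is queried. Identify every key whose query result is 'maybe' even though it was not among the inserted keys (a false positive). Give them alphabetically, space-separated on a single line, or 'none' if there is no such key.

Start: bits=000000000
After insert 'fox': sets bits 2 5 -> bits=001001000
After insert 'yak': sets bits 0 8 -> bits=101001001
After insert 'owl': sets bits 2 5 -> bits=101001001
After insert 'elk': sets bits 3 4 -> bits=101111001
After insert 'eel': sets bits 2 4 -> bits=101111001
Not inserted: gnu hen — query each against bits=101111001:
query gnu: checks bit0=1, bit8=1 (all 1) -> maybe => FALSE POSITIVE
query hen: checks bit2=1, bit3=1 (all 1) -> maybe => FALSE POSITIVE
False positives (alphabetical): gnu hen

Answer: gnu hen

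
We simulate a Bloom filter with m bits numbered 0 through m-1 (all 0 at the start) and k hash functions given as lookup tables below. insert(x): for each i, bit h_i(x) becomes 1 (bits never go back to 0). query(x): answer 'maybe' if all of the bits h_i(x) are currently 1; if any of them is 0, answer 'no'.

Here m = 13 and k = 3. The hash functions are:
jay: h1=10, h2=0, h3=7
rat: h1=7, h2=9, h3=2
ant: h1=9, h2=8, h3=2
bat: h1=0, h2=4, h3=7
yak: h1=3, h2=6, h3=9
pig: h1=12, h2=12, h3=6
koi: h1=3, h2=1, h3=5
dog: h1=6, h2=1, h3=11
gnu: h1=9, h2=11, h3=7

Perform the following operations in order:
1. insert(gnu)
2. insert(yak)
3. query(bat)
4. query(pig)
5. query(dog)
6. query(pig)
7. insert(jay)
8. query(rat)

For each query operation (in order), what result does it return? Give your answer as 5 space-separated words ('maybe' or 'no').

Start: bits=0000000000000
Op 1: insert gnu -> sets bits 7 9 11 -> bits=0000000101010
Op 2: insert yak -> sets bits 3 6 9 -> bits=0001001101010
Op 3: query bat -> checks bit0=0, bit4=0, bit7=1 (has a 0) -> no
Op 4: query pig -> checks bit6=1, bit12=0 (has a 0) -> no
Op 5: query dog -> checks bit1=0, bit6=1, bit11=1 (has a 0) -> no
Op 6: query pig -> checks bit6=1, bit12=0 (has a 0) -> no
Op 7: insert jay -> sets bits 0 7 10 -> bits=1001001101110
Op 8: query rat -> checks bit2=0, bit7=1, bit9=1 (has a 0) -> no
Query results in order: no no no no no

Answer: no no no no no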